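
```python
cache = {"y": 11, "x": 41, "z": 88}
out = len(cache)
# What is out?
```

Trace:
`cache = {"y": 11, "x": 41, "z": 88}` → cache = {'y': 11, 'x': 41, 'z': 88}
`out = len(cache)` → out = 3
So out = 3

Answer: 3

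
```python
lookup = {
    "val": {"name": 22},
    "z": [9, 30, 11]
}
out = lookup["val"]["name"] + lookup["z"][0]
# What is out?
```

Trace:
`lookup = { ...` → lookup = {'val': {'name': 22}, 'z': [9, 30, 11]}
`out = lookup["val"]["name"] + lookup["z"][0]` → out = 31
So out = 31

Answer: 31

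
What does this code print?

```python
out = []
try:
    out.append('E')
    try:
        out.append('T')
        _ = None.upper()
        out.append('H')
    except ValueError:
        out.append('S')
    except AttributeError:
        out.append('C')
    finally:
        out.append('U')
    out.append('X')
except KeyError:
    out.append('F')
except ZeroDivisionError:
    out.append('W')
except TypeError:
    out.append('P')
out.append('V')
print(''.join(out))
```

Execution trace: 'E' (try body) → 'T' (inner try body) → 'C' (inner except AttributeError) → 'U' (inner finally) → 'X' (try body, no exception) → 'V' (after the try/except). Output: ETCUXV

Answer: ETCUXV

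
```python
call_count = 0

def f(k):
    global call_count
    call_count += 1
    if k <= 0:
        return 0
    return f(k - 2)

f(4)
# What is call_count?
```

Linear recursion stepping by 2: 3 calls from k=4 down to ≤0.

Answer: 3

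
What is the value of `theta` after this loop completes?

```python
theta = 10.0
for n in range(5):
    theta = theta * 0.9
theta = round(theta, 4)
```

Exponential decay: 10.0 * 0.9^5
`theta` takes the values: 10.0 → 9.0 → 8.1 → 7.29 → 6.561 → 5.9049

Answer: 5.9049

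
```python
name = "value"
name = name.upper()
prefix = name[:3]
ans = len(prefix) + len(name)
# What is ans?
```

Trace:
`name = "value"` → name = 'value'
`name = name.upper()` → name = 'VALUE'
`prefix = name[:3]` → prefix = 'VAL'
`ans = len(prefix) + len(name)` → ans = 8
So ans = 8

Answer: 8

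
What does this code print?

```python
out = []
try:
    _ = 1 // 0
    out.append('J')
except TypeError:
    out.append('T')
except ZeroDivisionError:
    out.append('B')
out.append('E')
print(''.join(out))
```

Execution trace: 'B' (except ZeroDivisionError) → 'E' (after the try/except). Output: BE

Answer: BE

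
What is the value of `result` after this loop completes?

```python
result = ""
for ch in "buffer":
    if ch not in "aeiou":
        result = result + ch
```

Remove vowels from 'buffer'
`result` takes the values: "" → "b" → "bf" → "bff" → "bffr"

Answer: "bffr"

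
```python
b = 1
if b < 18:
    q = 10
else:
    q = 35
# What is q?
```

Trace:
`b = 1` → b = 1
`if b < 18: ...` → b < 18 is True → q = 10
So q = 10

Answer: 10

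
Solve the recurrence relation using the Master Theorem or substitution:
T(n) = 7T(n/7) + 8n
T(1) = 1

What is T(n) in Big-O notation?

By Master Theorem: a=7, b=7, f(n)=8n. Since log_7(7) = 1 and f(n) = Θ(n^1), Case 2 applies. T(n) = O(n log n).

Answer: O(n log n)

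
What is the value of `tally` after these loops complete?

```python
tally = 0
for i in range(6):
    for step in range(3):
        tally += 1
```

6 * 3 = 18
`tally` takes the values: 0 → 1 → 2 → 3 → 4 → 5 → 6 → 7 → 8 → 9 → 10 → 11 → 12 → 13 → 14 → 15 → 16 → 17 → 18

Answer: 18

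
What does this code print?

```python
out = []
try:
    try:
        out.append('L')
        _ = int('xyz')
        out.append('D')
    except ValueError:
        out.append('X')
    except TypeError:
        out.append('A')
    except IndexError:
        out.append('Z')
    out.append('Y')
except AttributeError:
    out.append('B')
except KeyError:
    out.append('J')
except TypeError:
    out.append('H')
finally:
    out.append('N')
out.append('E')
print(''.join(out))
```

Execution trace: 'L' (inner try body) → 'X' (inner except ValueError) → 'Y' (try body, no exception) → 'N' (finally) → 'E' (after the try/except). Output: LXYNE

Answer: LXYNE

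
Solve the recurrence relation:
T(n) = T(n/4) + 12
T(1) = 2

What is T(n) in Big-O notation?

Each step divides n by 4 and adds 12. After log_4(n) steps we reach T(1)=2. So T(n) = 12·log_4(n) + 2 = O(log n).

Answer: O(log n)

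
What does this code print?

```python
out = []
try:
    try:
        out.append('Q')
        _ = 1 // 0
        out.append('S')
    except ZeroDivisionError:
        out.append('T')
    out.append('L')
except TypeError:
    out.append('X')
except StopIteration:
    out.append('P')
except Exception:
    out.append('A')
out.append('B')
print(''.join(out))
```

Execution trace: 'Q' (inner try body) → 'T' (inner except ZeroDivisionError) → 'L' (try body, no exception) → 'B' (after the try/except). Output: QTLB

Answer: QTLB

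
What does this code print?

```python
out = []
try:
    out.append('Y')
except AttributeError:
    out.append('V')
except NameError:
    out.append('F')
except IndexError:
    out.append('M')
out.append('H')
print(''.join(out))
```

Execution trace: 'Y' (try body, no exception) → 'H' (after the try/except). Output: YH

Answer: YH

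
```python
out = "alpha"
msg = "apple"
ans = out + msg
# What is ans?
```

Trace:
`out = "alpha"` → out = 'alpha'
`msg = "apple"` → msg = 'apple'
`ans = out + msg` → ans = 'alphaapple'
So ans = 'alphaapple'

Answer: 'alphaapple'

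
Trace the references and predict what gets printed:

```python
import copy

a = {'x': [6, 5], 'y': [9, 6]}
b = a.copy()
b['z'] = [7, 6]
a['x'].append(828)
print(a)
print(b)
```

Key concept: shallow copy of dict with mutable values.
Step by step:
`a = {'x': [6, 5], 'y': [9, 6]}` → a = {'x': [6, 5], 'y': [9, 6]}
`b = a.copy()` → b = {'x': [6, 5], 'y': [9, 6]}
`b['z'] = [7, 6]` → b = {'x': [6, 5], 'y': [9, 6], 'z': [7, 6]}
`a['x'].append(828)` → a = {'x': [6, 5, 828], 'y': [9, 6]}; b = {'x': [6, 5, 828], 'y': [9, 6], 'z': [7, 6]}
`print(a)` → prints {'x': [6, 5, 828], 'y': [9, 6]}
`print(b)` → prints {'x': [6, 5, 828], 'y': [9, 6], 'z': [7, 6]}

Answer:
{'x': [6, 5, 828], 'y': [9, 6]}
{'x': [6, 5, 828], 'y': [9, 6], 'z': [7, 6]}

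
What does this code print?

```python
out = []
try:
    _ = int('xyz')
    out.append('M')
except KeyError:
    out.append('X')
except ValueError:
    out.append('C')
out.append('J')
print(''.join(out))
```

Execution trace: 'C' (except ValueError) → 'J' (after the try/except). Output: CJ

Answer: CJ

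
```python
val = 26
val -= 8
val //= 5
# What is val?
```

Trace:
`val = 26` → val = 26
`val -= 8` → val = 18
`val //= 5` → val = 3
So val = 3

Answer: 3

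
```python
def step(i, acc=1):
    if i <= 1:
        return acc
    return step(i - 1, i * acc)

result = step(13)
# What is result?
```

Accumulator trace (n, acc): (13, 1) -> (12, 13) -> (11, 156) -> (10, 1716) -> (9, 17160) -> (8, 154440) -> (7, 1235520) -> (6, 8648640) -> (5, 51891840) -> (4, 259459200) -> (3, 1037836800) -> (2, 3113510400) -> (1, 6227020800) -> return 6227020800

Answer: 6227020800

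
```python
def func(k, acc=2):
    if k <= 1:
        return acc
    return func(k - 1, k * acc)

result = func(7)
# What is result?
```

Accumulator trace (n, acc): (7, 2) -> (6, 14) -> (5, 84) -> (4, 420) -> (3, 1680) -> (2, 5040) -> (1, 10080) -> return 10080

Answer: 10080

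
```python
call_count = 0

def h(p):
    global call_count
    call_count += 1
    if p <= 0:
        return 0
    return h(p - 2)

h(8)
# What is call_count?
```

Linear recursion stepping by 2: 5 calls from p=8 down to ≤0.

Answer: 5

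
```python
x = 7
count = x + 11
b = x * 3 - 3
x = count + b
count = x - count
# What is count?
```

Trace:
`x = 7` → x = 7
`count = x + 11` → count = 18
`b = x * 3 - 3` → b = 18
`x = count + b` → x = 36
`count = x - count` → count = 18
So count = 18

Answer: 18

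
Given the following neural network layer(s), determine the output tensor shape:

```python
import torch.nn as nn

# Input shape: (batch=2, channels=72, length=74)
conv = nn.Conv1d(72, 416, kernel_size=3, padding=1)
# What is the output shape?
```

Input: (2, 72, 74) -> Output: (2, 416, 74)

Answer: (2, 416, 74)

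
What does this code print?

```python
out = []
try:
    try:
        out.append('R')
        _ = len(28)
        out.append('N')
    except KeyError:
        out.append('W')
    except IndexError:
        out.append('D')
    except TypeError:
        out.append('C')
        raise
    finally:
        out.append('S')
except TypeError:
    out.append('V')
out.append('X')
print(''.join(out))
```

Execution trace: 'R' (inner try body) → 'C' (inner except TypeError) → 'S' (inner finally) → 'V' (outer except TypeError) → 'X' (after the try/except). Output: RCSVX

Answer: RCSVX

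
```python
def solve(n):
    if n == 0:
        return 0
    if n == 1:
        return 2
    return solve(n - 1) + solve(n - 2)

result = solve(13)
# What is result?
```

Build up from base cases: solve(0)=0, solve(1)=2, solve(2)=2, solve(3)=4, solve(4)=6, solve(5)=10, solve(6)=16, ..., solve(13)=466

Answer: 466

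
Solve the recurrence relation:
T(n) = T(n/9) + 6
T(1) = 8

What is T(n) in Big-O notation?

Each step divides n by 9 and adds 6. After log_9(n) steps we reach T(1)=8. So T(n) = 6·log_9(n) + 8 = O(log n).

Answer: O(log n)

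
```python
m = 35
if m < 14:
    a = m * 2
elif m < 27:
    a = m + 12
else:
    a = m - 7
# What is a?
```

Trace:
`m = 35` → m = 35
`if m < 14: ...` → m < 14 is False, m < 27 is False, take else branch → a = 28
So a = 28

Answer: 28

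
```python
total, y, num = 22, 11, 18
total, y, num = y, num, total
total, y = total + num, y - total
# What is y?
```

Trace:
`total, y, num = 22, 11, 18` → total = 22; y = 11; num = 18
`total, y, num = y, num, total` → total = 11; y = 18; num = 22
`total, y = total + num, y - total` → total = 33; y = 7
So y = 7

Answer: 7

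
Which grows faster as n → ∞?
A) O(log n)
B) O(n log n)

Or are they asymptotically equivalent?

O(log n) vs O(n log n): Higher order terms dominate.

Answer: B) O(n log n) grows faster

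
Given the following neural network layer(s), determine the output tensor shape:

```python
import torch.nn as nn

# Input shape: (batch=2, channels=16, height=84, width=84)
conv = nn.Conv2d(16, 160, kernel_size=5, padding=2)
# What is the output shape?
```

Input: (2, 16, 84, 84) -> Output: (2, 160, 84, 84)

Answer: (2, 160, 84, 84)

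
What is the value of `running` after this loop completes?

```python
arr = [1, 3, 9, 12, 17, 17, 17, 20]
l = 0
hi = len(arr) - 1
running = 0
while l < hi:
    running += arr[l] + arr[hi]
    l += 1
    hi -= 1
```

Sum of pairs from ends
`running` takes the values: 0 → 21 → 41 → 67 → 96

Answer: 96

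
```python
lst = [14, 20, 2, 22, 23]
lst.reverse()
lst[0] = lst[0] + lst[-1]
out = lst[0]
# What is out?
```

Trace:
`lst = [14, 20, 2, 22, 23]` → lst = [14, 20, 2, 22, 23]
`lst.reverse()` → lst = [23, 22, 2, 20, 14]
`lst[0] = lst[0] + lst[-1]` → lst = [37, 22, 2, 20, 14]
`out = lst[0]` → out = 37
So out = 37

Answer: 37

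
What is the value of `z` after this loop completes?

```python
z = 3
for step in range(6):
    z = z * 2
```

Multiply by 2, 6 times: 3 * 2^6 = 192
`z` takes the values: 3 → 6 → 12 → 24 → 48 → 96 → 192

Answer: 192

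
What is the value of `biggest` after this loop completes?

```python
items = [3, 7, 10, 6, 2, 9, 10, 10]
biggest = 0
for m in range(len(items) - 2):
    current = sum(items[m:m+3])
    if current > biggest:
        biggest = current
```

Max sum of 3-element window in [3, 7, 10, 6, 2, 9, 10, 10]
`biggest` takes the values: 0 → 20 → 23 → 29

Answer: 29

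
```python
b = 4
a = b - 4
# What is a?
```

Trace:
`b = 4` → b = 4
`a = b - 4` → a = 0
So a = 0

Answer: 0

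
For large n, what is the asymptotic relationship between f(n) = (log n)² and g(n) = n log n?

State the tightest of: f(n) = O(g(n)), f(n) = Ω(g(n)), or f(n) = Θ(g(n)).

(log n)² vs n log n: f(n) = O(g(n)) but not Ω(g(n)) — n log n grows strictly faster than (log n)².

Answer: f(n) = O(g(n)) but not Ω(g(n)) — n log n grows strictly faster than (log n)².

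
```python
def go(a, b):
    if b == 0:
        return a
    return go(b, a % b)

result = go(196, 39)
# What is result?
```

go(196, 39) -> go(39, 1) -> go(1, 0) -> 1

Answer: 1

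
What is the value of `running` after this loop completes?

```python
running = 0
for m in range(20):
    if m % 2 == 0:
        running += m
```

Sum of even numbers 0 to 19
`running` takes the values: 0 → 2 → 6 → 12 → 20 → 30 → 42 → 56 → 72 → 90

Answer: 90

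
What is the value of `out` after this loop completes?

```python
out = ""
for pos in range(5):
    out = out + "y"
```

Repeat 'y' 5 times
`out` takes the values: "" → "y" → "yy" → "yyy" → "yyyy" → "yyyyy"

Answer: "yyyyy"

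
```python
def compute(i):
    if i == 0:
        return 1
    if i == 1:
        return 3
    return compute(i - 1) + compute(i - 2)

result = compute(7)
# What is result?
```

Build up from base cases: compute(0)=1, compute(1)=3, compute(2)=4, compute(3)=7, compute(4)=11, compute(5)=18, compute(6)=29, ..., compute(7)=47

Answer: 47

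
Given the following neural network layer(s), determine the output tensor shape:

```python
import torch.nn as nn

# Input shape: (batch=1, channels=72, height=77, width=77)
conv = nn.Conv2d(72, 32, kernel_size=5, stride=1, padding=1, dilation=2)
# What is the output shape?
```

Input: (1, 72, 77, 77) -> Output: (1, 32, 71, 71)

Answer: (1, 32, 71, 71)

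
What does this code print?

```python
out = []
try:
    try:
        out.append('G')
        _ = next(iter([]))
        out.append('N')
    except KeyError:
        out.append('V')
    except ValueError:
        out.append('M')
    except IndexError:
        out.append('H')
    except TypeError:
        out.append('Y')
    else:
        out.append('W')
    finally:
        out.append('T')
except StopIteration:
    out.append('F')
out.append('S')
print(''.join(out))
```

Execution trace: 'G' (try body) → 'T' (finally) → 'F' (outer except StopIteration) → 'S' (after the try/except). Output: GTFS

Answer: GTFS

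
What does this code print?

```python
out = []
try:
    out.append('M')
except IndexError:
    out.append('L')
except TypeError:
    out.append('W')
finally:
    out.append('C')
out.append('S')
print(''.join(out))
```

Execution trace: 'M' (try body, no exception) → 'C' (finally) → 'S' (after the try/except). Output: MCS

Answer: MCS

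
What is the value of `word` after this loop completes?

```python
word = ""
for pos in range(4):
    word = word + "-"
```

Repeat '-' 4 times
`word` takes the values: "" → "-" → "--" → "---" → "----"

Answer: "----"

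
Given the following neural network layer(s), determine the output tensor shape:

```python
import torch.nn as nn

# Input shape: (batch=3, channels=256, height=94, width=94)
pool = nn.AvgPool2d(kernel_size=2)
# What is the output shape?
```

Input: (3, 256, 94, 94) -> Output: (3, 256, 47, 47)

Answer: (3, 256, 47, 47)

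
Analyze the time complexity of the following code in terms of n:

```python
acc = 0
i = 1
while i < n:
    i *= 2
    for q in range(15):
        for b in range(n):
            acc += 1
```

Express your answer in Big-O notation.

Each loop level contributes: log n × 1 × n. Multiplying the contributions gives O(n log n).

Answer: O(n log n)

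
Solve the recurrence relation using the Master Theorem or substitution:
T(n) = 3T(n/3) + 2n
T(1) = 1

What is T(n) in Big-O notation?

By Master Theorem: a=3, b=3, f(n)=2n. Since log_3(3) = 1 and f(n) = Θ(n^1), Case 2 applies. T(n) = O(n log n).

Answer: O(n log n)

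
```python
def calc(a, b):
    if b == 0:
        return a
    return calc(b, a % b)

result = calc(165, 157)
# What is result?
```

calc(165, 157) -> calc(157, 8) -> calc(8, 5) -> calc(5, 3) -> calc(3, 2) -> calc(2, 1) -> calc(1, 0) -> 1

Answer: 1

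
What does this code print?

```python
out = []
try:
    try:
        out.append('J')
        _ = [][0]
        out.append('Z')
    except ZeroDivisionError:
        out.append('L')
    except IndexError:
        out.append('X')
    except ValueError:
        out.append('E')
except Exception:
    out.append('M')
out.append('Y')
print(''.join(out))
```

Execution trace: 'J' (inner try body) → 'X' (inner except IndexError) → 'Y' (after the try/except). Output: JXY

Answer: JXY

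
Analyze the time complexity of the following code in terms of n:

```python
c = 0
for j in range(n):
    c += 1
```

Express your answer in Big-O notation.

Each loop level contributes: n. Multiplying the contributions gives O(n).

Answer: O(n)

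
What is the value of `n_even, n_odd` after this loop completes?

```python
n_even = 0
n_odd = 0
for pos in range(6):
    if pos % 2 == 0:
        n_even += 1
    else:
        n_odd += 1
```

Count evens and odds in range(6)
`n_even, n_odd` takes the values: (0, 0) → (1, 0) → (1, 1) → (2, 1) → (2, 2) → (3, 2) → (3, 3)

Answer: 3, 3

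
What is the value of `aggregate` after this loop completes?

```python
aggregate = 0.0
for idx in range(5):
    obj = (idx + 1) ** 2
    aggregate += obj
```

Sum of squared losses 1² + 2² + ... + 5²
`aggregate` takes the values: 0.0 → 1.0 → 5.0 → 14.0 → 30.0 → 55.0

Answer: 55.0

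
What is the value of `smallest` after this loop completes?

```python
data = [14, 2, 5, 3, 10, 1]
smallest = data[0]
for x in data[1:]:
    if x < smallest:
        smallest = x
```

Minimum of [14, 2, 5, 3, 10, 1]
`smallest` takes the values: 14 → 2 → 1

Answer: 1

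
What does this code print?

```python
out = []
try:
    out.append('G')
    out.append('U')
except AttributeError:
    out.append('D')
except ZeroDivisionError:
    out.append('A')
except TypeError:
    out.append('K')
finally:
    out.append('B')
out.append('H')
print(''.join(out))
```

Execution trace: 'G' (try body) → 'U' (try body, no exception) → 'B' (finally) → 'H' (after the try/except). Output: GUBH

Answer: GUBH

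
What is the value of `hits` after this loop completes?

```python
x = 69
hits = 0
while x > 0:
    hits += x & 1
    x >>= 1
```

Count set bits in 69 (binary: 0b1000101)
`hits` takes the values: 0 → 1 → 2 → 3

Answer: 3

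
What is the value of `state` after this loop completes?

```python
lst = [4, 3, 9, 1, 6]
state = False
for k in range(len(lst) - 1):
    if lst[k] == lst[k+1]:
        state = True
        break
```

Check consecutive duplicates in [4, 3, 9, 1, 6]
`state` takes the values: False

Answer: False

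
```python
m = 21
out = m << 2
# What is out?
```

Trace:
`m = 21` → m = 21
`out = m << 2` → out = 84
So out = 84

Answer: 84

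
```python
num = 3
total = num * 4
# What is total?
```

Trace:
`num = 3` → num = 3
`total = num * 4` → total = 12
So total = 12

Answer: 12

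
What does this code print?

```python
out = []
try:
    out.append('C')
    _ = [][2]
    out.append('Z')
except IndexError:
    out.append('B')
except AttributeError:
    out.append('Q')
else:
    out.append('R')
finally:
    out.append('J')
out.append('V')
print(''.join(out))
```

Execution trace: 'C' (try body) → 'B' (except IndexError) → 'J' (finally) → 'V' (after the try/except). Output: CBJV

Answer: CBJV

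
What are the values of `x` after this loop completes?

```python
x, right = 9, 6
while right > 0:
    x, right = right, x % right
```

GCD of 9 and 6
`x` takes the values: 9 → 6 → 3

Answer: 3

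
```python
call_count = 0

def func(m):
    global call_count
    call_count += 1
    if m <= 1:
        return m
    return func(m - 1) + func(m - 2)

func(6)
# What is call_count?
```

Calls(m) = 1 + Calls(m-1) + Calls(m-2); Calls(0)=Calls(1)=1. For m=6 this gives 25.

Answer: 25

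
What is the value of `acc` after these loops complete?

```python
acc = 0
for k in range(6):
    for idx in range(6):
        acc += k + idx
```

Sum of all k+idx for k,idx in 6x6
`acc` takes the values: 0 → 1 → 3 → 6 → 10 → 15 → 16 → 18 → 21 → 25 → 30 → 36 → 38 → 41 → 45 → 50 → 56 → 63 → 66 → 70 → 75 → 81 → 88 → 96 → 100 → 105 → 111 → 118 → 126 → 135 → 140 → 146 → 153 → 161 → 170 → 180

Answer: 180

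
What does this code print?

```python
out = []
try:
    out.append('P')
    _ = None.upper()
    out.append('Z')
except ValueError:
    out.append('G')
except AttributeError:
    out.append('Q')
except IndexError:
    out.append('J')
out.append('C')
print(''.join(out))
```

Execution trace: 'P' (try body) → 'Q' (except AttributeError) → 'C' (after the try/except). Output: PQC

Answer: PQC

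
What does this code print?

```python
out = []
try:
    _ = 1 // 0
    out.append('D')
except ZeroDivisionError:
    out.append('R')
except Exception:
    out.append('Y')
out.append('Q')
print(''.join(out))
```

Execution trace: 'R' (except ZeroDivisionError) → 'Q' (after the try/except). Output: RQ

Answer: RQ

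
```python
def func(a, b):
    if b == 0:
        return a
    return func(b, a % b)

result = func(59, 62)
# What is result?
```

func(59, 62) -> func(62, 59) -> func(59, 3) -> func(3, 2) -> func(2, 1) -> func(1, 0) -> 1

Answer: 1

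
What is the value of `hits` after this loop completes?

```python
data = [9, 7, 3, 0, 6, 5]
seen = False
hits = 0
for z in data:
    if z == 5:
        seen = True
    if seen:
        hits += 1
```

Count elements after first 5 in [9, 7, 3, 0, 6, 5]
`hits` takes the values: 0 → 1

Answer: 1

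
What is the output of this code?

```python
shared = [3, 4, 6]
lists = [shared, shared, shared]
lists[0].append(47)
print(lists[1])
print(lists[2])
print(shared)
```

Key concept: list of same reference.
Step by step:
`shared = [3, 4, 6]` → shared = [3, 4, 6]
`lists = [shared, shared, shared]` → lists = [[3, 4, 6], [3, 4, 6], [3, 4, 6]]
`lists[0].append(47)` → shared = [3, 4, 6, 47]; lists = [[3, 4, 6, 47], [3, 4, 6, 47], [3, 4, 6, 47]]
`print(lists[1])` → prints [3, 4, 6, 47]
`print(lists[2])` → prints [3, 4, 6, 47]
`print(shared)` → prints [3, 4, 6, 47]

Answer:
[3, 4, 6, 47]
[3, 4, 6, 47]
[3, 4, 6, 47]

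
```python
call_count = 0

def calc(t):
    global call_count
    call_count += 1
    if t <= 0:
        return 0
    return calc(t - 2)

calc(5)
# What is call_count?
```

Linear recursion stepping by 2: 4 calls from t=5 down to ≤0.

Answer: 4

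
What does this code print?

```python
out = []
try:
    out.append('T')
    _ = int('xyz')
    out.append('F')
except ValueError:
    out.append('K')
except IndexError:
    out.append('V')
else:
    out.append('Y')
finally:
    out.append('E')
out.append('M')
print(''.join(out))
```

Execution trace: 'T' (try body) → 'K' (except ValueError) → 'E' (finally) → 'M' (after the try/except). Output: TKEM

Answer: TKEM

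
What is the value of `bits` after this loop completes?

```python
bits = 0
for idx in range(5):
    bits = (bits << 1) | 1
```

Build 5 consecutive 1-bits: 0b11111
`bits` takes the values: 0 → 1 → 3 → 7 → 15 → 31

Answer: 31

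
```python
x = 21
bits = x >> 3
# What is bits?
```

Trace:
`x = 21` → x = 21
`bits = x >> 3` → bits = 2
So bits = 2

Answer: 2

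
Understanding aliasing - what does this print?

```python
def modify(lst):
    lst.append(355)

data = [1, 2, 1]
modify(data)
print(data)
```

Key concept: function modifies passed list.
Step by step:
`data = [1, 2, 1]` → data = [1, 2, 1]
`modify(data)` → data = [1, 2, 1, 355]
`print(data)` → prints [1, 2, 1, 355]

Answer: [1, 2, 1, 355]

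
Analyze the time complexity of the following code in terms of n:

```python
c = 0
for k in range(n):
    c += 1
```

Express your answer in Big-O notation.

Each loop level contributes: n. Multiplying the contributions gives O(n).

Answer: O(n)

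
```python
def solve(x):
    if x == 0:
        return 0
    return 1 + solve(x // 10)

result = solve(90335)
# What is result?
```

Count of digits of 90335: 5

Answer: 5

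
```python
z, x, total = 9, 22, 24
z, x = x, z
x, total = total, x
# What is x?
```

Trace:
`z, x, total = 9, 22, 24` → z = 9; x = 22; total = 24
`z, x = x, z` → z = 22; x = 9
`x, total = total, x` → x = 24; total = 9
So x = 24

Answer: 24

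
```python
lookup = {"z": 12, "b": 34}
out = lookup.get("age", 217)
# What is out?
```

Trace:
`lookup = {"z": 12, "b": 34}` → lookup = {'z': 12, 'b': 34}
`out = lookup.get("age", 217)` → out = 217
So out = 217

Answer: 217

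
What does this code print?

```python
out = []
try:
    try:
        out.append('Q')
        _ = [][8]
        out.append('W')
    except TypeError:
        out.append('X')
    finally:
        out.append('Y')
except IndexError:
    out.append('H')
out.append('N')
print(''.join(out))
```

Execution trace: 'Q' (inner try body) → 'Y' (inner finally) → 'H' (outer except IndexError) → 'N' (after the try/except). Output: QYHN

Answer: QYHN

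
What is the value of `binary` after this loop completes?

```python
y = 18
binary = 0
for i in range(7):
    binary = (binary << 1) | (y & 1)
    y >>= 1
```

Reverse lowest 7 bits of 18
`binary` takes the values: 0 → 1 → 2 → 4 → 9 → 18 → 36

Answer: 36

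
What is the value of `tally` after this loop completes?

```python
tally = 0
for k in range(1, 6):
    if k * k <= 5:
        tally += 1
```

Count numbers where k² ≤ 5
`tally` takes the values: 0 → 1 → 2

Answer: 2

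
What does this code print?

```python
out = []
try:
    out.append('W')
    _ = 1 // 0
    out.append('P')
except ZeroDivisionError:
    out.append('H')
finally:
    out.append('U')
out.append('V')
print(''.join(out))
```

Execution trace: 'W' (try body) → 'H' (except ZeroDivisionError) → 'U' (finally) → 'V' (after the try/except). Output: WHUV

Answer: WHUV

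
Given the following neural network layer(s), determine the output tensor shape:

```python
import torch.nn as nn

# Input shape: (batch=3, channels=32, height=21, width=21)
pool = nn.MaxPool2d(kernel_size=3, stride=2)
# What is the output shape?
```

Input: (3, 32, 21, 21) -> Output: (3, 32, 10, 10)

Answer: (3, 32, 10, 10)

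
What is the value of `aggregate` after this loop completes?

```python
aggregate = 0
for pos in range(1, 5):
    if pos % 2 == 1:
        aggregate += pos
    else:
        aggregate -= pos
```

Add odd, subtract even
`aggregate` takes the values: 0 → 1 → -1 → 2 → -2

Answer: -2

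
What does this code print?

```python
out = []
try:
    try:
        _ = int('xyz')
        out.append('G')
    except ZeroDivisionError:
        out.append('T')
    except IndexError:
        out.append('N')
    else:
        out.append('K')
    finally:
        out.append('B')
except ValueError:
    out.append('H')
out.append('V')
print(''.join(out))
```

Execution trace: 'B' (finally) → 'H' (outer except ValueError) → 'V' (after the try/except). Output: BHV

Answer: BHV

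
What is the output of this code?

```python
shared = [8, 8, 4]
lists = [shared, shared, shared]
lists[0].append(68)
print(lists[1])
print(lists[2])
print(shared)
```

Key concept: list of same reference.
Step by step:
`shared = [8, 8, 4]` → shared = [8, 8, 4]
`lists = [shared, shared, shared]` → lists = [[8, 8, 4], [8, 8, 4], [8, 8, 4]]
`lists[0].append(68)` → shared = [8, 8, 4, 68]; lists = [[8, 8, 4, 68], [8, 8, 4, 68], [8, 8, 4, 68]]
`print(lists[1])` → prints [8, 8, 4, 68]
`print(lists[2])` → prints [8, 8, 4, 68]
`print(shared)` → prints [8, 8, 4, 68]

Answer:
[8, 8, 4, 68]
[8, 8, 4, 68]
[8, 8, 4, 68]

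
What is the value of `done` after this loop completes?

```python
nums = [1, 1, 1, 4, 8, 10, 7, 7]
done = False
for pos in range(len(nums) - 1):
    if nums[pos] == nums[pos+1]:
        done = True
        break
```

Check consecutive duplicates in [1, 1, 1, 4, 8, 10, 7, 7]
`done` takes the values: False → True

Answer: True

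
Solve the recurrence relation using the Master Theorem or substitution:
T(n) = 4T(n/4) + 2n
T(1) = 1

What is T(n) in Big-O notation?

By Master Theorem: a=4, b=4, f(n)=2n. Since log_4(4) = 1 and f(n) = Θ(n^1), Case 2 applies. T(n) = O(n log n).

Answer: O(n log n)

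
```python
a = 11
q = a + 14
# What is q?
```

Trace:
`a = 11` → a = 11
`q = a + 14` → q = 25
So q = 25

Answer: 25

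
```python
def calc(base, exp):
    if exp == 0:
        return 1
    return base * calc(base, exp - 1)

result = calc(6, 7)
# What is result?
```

calc(6, 7) = 6 * 6 * 6 * 6 * 6 * 6 * 6 = 279936

Answer: 279936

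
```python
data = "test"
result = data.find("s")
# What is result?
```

Trace:
`data = "test"` → data = 'test'
`result = data.find("s")` → result = 2
So result = 2

Answer: 2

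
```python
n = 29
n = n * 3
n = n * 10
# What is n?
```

Trace:
`n = 29` → n = 29
`n = n * 3` → n = 87
`n = n * 10` → n = 870
So n = 870

Answer: 870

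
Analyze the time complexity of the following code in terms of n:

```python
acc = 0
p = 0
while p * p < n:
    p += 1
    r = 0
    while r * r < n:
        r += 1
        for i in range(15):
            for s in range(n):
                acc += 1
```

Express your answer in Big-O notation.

Each loop level contributes: √n × √n × 1 × n. Multiplying the contributions gives O(n^2).

Answer: O(n^2)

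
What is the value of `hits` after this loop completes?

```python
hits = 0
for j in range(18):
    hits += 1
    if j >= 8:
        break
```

Loop breaks when j reaches 8, hits is 9
`hits` takes the values: 0 → 1 → 2 → 3 → 4 → 5 → 6 → 7 → 8 → 9

Answer: 9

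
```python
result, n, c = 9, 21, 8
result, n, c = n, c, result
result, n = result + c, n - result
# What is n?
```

Trace:
`result, n, c = 9, 21, 8` → result = 9; n = 21; c = 8
`result, n, c = n, c, result` → result = 21; n = 8; c = 9
`result, n = result + c, n - result` → result = 30; n = -13
So n = -13

Answer: -13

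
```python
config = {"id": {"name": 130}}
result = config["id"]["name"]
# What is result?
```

Trace:
`config = {"id": {"name": 130}}` → config = {'id': {'name': 130}}
`result = config["id"]["name"]` → result = 130
So result = 130

Answer: 130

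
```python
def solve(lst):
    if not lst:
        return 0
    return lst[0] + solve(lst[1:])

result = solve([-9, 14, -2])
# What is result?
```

(-9) + 14 + (-2) + 0 = 3

Answer: 3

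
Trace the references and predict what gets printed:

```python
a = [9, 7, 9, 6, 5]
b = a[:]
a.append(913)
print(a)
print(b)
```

Key concept: slice [:] creates copy.
Step by step:
`a = [9, 7, 9, 6, 5]` → a = [9, 7, 9, 6, 5]
`b = a[:]` → b = [9, 7, 9, 6, 5]
`a.append(913)` → a = [9, 7, 9, 6, 5, 913]
`print(a)` → prints [9, 7, 9, 6, 5, 913]
`print(b)` → prints [9, 7, 9, 6, 5]

Answer:
[9, 7, 9, 6, 5, 913]
[9, 7, 9, 6, 5]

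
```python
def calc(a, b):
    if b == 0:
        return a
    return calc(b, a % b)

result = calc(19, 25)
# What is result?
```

calc(19, 25) -> calc(25, 19) -> calc(19, 6) -> calc(6, 1) -> calc(1, 0) -> 1

Answer: 1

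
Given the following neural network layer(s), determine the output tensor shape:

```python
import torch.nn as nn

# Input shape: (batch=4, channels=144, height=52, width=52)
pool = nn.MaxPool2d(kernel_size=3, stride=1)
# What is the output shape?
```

Input: (4, 144, 52, 52) -> Output: (4, 144, 50, 50)

Answer: (4, 144, 50, 50)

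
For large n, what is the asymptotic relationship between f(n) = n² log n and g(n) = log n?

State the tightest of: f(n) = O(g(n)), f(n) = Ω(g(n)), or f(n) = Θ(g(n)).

n² log n vs log n: f(n) = Ω(g(n)) but not O(g(n)) — n² log n grows strictly faster than log n.

Answer: f(n) = Ω(g(n)) but not O(g(n)) — n² log n grows strictly faster than log n.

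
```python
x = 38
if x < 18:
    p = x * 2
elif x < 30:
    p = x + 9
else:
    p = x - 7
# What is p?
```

Trace:
`x = 38` → x = 38
`if x < 18: ...` → x < 18 is False, x < 30 is False, take else branch → p = 31
So p = 31

Answer: 31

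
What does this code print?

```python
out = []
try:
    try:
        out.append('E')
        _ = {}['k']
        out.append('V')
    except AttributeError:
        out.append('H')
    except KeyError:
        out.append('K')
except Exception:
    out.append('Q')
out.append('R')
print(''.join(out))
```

Execution trace: 'E' (inner try body) → 'K' (inner except KeyError) → 'R' (after the try/except). Output: EKR

Answer: EKR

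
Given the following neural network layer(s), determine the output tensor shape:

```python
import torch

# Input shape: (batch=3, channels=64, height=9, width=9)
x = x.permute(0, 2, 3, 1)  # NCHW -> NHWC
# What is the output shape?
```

Input: (3, 64, 9, 9) -> Output: (3, 9, 9, 64)

Answer: (3, 9, 9, 64)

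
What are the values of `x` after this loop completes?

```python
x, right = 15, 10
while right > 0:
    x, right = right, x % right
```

GCD of 15 and 10
`x` takes the values: 15 → 10 → 5

Answer: 5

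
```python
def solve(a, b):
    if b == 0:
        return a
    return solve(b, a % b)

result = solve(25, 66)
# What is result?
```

solve(25, 66) -> solve(66, 25) -> solve(25, 16) -> solve(16, 9) -> solve(9, 7) -> solve(7, 2) -> solve(2, 1) -> solve(1, 0) -> 1

Answer: 1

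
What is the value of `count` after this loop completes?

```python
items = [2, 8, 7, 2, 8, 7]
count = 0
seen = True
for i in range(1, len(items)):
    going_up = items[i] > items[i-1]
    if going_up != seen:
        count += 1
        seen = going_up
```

Count direction changes in [2, 8, 7, 2, 8, 7]
`count` takes the values: 0 → 1 → 2 → 3

Answer: 3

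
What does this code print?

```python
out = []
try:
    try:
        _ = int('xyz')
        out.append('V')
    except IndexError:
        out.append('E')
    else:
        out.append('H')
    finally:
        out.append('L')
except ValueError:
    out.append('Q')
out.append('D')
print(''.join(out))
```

Execution trace: 'L' (finally) → 'Q' (outer except ValueError) → 'D' (after the try/except). Output: LQD

Answer: LQD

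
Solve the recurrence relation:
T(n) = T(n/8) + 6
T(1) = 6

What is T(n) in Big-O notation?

Each step divides n by 8 and adds 6. After log_8(n) steps we reach T(1)=6. So T(n) = 6·log_8(n) + 6 = O(log n).

Answer: O(log n)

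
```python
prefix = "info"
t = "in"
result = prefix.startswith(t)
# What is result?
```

Trace:
`prefix = "info"` → prefix = 'info'
`t = "in"` → t = 'in'
`result = prefix.startswith(t)` → result = True
So result = True

Answer: True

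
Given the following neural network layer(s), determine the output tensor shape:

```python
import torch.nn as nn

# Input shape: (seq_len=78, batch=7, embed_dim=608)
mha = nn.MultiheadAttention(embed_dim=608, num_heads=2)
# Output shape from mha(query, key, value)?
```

Input: (78, 7, 608) -> Output: (78, 7, 608)

Answer: (78, 7, 608)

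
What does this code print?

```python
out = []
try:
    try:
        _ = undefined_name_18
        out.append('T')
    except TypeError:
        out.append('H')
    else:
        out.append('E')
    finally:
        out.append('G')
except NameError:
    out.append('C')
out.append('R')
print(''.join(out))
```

Execution trace: 'G' (inner finally) → 'C' (outer except NameError) → 'R' (after the try/except). Output: GCR

Answer: GCR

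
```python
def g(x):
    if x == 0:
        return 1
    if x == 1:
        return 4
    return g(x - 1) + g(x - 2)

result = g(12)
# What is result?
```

Build up from base cases: g(0)=1, g(1)=4, g(2)=5, g(3)=9, g(4)=14, g(5)=23, g(6)=37, ..., g(12)=665

Answer: 665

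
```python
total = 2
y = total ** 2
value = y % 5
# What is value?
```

Trace:
`total = 2` → total = 2
`y = total ** 2` → y = 4
`value = y % 5` → value = 4
So value = 4

Answer: 4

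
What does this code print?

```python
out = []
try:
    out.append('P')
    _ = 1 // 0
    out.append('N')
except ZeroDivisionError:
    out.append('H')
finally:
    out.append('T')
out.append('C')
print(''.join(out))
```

Execution trace: 'P' (try body) → 'H' (except ZeroDivisionError) → 'T' (finally) → 'C' (after the try/except). Output: PHTC

Answer: PHTC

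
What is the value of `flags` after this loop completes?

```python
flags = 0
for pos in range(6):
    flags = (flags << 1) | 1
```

Build 6 consecutive 1-bits: 0b111111
`flags` takes the values: 0 → 1 → 3 → 7 → 15 → 31 → 63

Answer: 63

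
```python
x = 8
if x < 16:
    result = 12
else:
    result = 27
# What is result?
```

Trace:
`x = 8` → x = 8
`if x < 16: ...` → x < 16 is True → result = 12
So result = 12

Answer: 12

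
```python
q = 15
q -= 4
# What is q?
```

Trace:
`q = 15` → q = 15
`q -= 4` → q = 11
So q = 11

Answer: 11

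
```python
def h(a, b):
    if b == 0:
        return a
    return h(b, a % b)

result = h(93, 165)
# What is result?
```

h(93, 165) -> h(165, 93) -> h(93, 72) -> h(72, 21) -> h(21, 9) -> h(9, 3) -> h(3, 0) -> 3

Answer: 3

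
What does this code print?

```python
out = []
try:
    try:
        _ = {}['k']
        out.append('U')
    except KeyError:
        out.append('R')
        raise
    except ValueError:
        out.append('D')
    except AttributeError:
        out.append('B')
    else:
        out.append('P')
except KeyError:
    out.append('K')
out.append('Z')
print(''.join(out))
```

Execution trace: 'R' (inner except KeyError) → 'K' (outer except KeyError) → 'Z' (after the try/except). Output: RKZ

Answer: RKZ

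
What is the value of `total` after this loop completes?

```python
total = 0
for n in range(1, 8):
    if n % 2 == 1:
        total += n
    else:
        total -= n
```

Add odd, subtract even
`total` takes the values: 0 → 1 → -1 → 2 → -2 → 3 → -3 → 4

Answer: 4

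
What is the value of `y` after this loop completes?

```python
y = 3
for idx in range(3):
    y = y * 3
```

Multiply by 3, 3 times: 3 * 3^3 = 81
`y` takes the values: 3 → 9 → 27 → 81

Answer: 81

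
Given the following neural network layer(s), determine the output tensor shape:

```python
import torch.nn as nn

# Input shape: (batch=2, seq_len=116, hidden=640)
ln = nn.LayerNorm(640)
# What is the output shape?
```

Input: (2, 116, 640) -> Output: (2, 116, 640)

Answer: (2, 116, 640)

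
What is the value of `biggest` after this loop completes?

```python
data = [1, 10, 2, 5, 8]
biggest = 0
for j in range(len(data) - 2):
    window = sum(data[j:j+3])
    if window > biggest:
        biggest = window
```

Max sum of 3-element window in [1, 10, 2, 5, 8]
`biggest` takes the values: 0 → 13 → 17

Answer: 17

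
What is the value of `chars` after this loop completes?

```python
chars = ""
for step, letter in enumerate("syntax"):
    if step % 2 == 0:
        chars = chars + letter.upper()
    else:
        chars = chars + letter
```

Uppercase even positions in 'syntax'
`chars` takes the values: "" → "S" → "Sy" → "SyN" → "SyNt" → "SyNtA" → "SyNtAx"

Answer: "SyNtAx"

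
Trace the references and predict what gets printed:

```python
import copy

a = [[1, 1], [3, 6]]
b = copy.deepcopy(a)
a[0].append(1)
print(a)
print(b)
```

Key concept: deep copy is fully independent.
Step by step:
`a = [[1, 1], [3, 6]]` → a = [[1, 1], [3, 6]]
`b = copy.deepcopy(a)` → b = [[1, 1], [3, 6]]
`a[0].append(1)` → a = [[1, 1, 1], [3, 6]]
`print(a)` → prints [[1, 1, 1], [3, 6]]
`print(b)` → prints [[1, 1], [3, 6]]

Answer:
[[1, 1, 1], [3, 6]]
[[1, 1], [3, 6]]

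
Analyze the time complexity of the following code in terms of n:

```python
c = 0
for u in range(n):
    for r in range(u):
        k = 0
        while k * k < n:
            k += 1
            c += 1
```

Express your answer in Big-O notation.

Each loop level contributes: n × n × √n. Multiplying the contributions gives O(n^2√n).

Answer: O(n^2√n)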